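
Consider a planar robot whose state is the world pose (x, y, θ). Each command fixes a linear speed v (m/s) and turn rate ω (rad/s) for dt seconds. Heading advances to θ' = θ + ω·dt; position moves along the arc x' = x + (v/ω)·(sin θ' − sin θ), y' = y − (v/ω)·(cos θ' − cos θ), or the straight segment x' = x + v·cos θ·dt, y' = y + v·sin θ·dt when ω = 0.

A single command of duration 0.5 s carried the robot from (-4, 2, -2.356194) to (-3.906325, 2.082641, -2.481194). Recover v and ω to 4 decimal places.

v = -0.2500, ω = -0.2500

Δθ = -2.481194 − -2.356194 = -0.125000
ω = Δθ/dt = -0.125000/0.5 = -0.2500
R = Δx/(sin θ' − sin θ) = 1.0000
v = R·ω = 1.0000·-0.2500 = -0.2500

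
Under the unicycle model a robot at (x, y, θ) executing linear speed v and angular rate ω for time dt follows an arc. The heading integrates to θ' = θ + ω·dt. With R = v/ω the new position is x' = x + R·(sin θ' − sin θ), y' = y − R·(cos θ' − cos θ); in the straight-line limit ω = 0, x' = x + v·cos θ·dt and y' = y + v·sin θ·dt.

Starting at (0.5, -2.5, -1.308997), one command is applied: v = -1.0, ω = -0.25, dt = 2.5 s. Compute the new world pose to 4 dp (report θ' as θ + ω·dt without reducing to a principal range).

(0.6246, -0.0437, -1.9340)

θ' = -1.3090 + -0.25·2.5 = -1.9340
R = v/ω = -1.0/-0.25 = 4.0000
x' = 0.5 + 4.0000·(sin -1.9340 − sin -1.3090) = 0.6246
y' = -2.5 − 4.0000·(cos -1.9340 − cos -1.3090) = -0.0437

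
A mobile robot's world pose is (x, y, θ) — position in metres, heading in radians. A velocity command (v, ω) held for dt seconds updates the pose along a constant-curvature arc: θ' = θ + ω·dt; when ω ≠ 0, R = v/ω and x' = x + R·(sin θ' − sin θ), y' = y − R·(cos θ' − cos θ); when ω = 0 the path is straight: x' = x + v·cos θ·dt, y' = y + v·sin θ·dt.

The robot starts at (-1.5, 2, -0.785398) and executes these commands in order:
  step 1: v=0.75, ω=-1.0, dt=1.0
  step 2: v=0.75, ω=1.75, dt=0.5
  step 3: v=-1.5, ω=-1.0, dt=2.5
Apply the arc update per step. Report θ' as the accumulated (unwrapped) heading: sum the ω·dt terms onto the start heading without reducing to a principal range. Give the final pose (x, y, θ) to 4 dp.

step 1: θ'=-1.7854 (R=-0.7500) → pose (-1.2975, 1.3100, -1.7854)
step 2: θ'=-0.9104 (R=0.4286) → pose (-1.2173, 0.9558, -0.9104)
step 3: θ'=-3.4104 (R=1.5000) → pose (0.3657, 3.3221, -3.4104)

(0.3657, 3.3221, -3.4104)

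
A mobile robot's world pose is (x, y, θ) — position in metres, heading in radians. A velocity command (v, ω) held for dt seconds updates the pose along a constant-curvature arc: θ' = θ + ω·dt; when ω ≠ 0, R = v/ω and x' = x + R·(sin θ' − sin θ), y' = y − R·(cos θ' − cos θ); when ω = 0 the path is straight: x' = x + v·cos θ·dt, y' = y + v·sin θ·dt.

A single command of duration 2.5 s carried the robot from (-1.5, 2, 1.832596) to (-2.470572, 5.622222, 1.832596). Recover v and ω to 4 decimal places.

v = 1.5000, ω = 0.0000

Δθ = 1.832596 − 1.832596 = 0.000000
ω = Δθ/dt = 0.000000/2.5 = 0.0000
ω = 0 → v = (Δx·cos θ + Δy·sin θ)/dt = 1.5000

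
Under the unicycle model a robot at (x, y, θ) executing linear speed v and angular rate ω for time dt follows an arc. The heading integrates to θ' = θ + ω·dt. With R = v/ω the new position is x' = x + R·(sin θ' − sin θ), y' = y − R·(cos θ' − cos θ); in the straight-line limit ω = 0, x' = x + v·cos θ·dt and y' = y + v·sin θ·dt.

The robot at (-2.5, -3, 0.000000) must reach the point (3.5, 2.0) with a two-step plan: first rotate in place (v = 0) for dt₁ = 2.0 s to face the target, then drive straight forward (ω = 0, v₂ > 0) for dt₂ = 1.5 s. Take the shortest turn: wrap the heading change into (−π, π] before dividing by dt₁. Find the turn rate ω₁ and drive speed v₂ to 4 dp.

ω₁ = 0.3474, v₂ = 5.2068

heading to target = atan2(2−-3, 3.5−-2.5) = 0.6947
Δθ = wrap(0.6947 − 0.0000) = 0.6947; ω₁ = Δθ/dt₁ = 0.3474
distance = √((3.5−-2.5)² + (2−-3)²) = 7.8102; v₂ = distance/dt₂ = 5.2068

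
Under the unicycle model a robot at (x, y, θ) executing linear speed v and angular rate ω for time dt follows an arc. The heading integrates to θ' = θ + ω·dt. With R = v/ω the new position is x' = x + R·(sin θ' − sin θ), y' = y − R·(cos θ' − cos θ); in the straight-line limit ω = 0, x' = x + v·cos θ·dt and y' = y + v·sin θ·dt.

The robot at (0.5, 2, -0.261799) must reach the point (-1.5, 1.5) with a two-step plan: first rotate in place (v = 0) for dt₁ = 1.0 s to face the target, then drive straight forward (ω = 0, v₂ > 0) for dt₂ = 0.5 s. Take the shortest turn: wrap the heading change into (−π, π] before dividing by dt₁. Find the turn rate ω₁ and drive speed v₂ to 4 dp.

heading to target = atan2(1.5−2, -1.5−0.5) = -2.8966
Δθ = wrap(-2.8966 − -0.2618) = -2.6348; ω₁ = Δθ/dt₁ = -2.6348
distance = √((-1.5−0.5)² + (1.5−2)²) = 2.0616; v₂ = distance/dt₂ = 4.1231

ω₁ = -2.6348, v₂ = 4.1231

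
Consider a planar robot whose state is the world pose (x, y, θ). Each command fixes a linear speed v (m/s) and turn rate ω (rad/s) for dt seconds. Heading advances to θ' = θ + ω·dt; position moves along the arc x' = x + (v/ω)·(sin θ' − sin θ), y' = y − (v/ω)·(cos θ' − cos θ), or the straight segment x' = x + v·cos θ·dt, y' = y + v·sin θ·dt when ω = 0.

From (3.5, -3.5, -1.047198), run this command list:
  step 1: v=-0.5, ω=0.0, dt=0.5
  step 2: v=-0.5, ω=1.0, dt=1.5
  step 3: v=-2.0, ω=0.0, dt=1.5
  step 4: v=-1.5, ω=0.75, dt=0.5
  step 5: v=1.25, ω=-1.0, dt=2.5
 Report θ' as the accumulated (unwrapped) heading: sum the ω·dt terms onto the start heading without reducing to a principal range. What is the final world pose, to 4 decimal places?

(1.5918, -5.8140, -1.6722)

step 1: θ'=-1.0472 (straight) → pose (3.3750, -3.2835, -1.0472)
step 2: θ'=0.4528 (R=-0.5000) → pose (2.7232, -3.0839, 0.4528)
step 3: θ'=0.4528 (straight) → pose (0.0256, -4.3963, 0.4528)
step 4: θ'=0.8278 (R=-2.0000) → pose (-0.5723, -4.8418, 0.8278)
step 5: θ'=-1.6722 (R=-1.2500) → pose (1.5918, -5.8140, -1.6722)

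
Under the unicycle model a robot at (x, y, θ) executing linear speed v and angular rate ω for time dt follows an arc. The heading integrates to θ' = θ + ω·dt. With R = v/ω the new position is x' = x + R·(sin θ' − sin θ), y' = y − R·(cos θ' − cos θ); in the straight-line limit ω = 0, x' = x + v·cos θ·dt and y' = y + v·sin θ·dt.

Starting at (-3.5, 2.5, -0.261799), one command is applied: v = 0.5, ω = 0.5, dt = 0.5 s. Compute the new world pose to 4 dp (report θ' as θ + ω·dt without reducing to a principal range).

(-3.2530, 2.4660, -0.0118)

θ' = -0.2618 + 0.5·0.5 = -0.0118
R = v/ω = 0.5/0.5 = 1.0000
x' = -3.5 + 1.0000·(sin -0.0118 − sin -0.2618) = -3.2530
y' = 2.5 − 1.0000·(cos -0.0118 − cos -0.2618) = 2.4660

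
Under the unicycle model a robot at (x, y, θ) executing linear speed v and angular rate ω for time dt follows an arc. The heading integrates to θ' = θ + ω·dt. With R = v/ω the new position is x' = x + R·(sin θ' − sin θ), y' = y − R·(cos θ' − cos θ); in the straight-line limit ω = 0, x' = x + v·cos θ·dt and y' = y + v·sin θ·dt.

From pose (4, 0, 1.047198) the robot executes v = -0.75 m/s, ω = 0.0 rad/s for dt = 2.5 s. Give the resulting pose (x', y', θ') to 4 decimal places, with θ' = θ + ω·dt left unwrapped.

(3.0625, -1.6238, 1.0472)

θ' = 1.0472 + 0.0·2.5 = 1.0472
ω = 0 → straight: x' = 4 + -0.75·cos(1.0472)·2.5 = 3.0625
y' = 0 + -0.75·sin(1.0472)·2.5 = -1.6238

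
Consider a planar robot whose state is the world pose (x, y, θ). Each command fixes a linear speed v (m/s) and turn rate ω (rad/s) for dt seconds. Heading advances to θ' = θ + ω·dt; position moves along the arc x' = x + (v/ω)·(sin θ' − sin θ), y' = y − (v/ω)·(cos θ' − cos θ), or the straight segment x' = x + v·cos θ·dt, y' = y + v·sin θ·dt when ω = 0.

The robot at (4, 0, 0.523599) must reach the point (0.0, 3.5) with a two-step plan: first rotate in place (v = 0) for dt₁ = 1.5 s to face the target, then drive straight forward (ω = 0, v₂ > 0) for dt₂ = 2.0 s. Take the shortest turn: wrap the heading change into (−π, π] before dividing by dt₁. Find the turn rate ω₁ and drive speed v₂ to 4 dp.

heading to target = atan2(3.5−0, 0−4) = 2.4228
Δθ = wrap(2.4228 − 0.5236) = 1.8992; ω₁ = Δθ/dt₁ = 1.2661
distance = √((0−4)² + (3.5−0)²) = 5.3151; v₂ = distance/dt₂ = 2.6575

ω₁ = 1.2661, v₂ = 2.6575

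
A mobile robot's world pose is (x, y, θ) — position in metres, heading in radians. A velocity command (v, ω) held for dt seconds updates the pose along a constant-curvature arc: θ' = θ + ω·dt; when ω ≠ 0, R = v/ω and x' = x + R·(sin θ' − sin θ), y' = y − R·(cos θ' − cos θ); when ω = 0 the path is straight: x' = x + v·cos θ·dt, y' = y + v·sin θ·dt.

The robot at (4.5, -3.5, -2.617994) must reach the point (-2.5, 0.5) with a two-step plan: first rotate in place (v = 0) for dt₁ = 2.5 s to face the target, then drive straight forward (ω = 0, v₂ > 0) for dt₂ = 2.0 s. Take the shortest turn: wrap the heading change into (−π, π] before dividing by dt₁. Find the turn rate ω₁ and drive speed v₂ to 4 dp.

heading to target = atan2(0.5−-3.5, -2.5−4.5) = 2.6224
Δθ = wrap(2.6224 − -2.6180) = -1.0427; ω₁ = Δθ/dt₁ = -0.4171
distance = √((-2.5−4.5)² + (0.5−-3.5)²) = 8.0623; v₂ = distance/dt₂ = 4.0311

ω₁ = -0.4171, v₂ = 4.0311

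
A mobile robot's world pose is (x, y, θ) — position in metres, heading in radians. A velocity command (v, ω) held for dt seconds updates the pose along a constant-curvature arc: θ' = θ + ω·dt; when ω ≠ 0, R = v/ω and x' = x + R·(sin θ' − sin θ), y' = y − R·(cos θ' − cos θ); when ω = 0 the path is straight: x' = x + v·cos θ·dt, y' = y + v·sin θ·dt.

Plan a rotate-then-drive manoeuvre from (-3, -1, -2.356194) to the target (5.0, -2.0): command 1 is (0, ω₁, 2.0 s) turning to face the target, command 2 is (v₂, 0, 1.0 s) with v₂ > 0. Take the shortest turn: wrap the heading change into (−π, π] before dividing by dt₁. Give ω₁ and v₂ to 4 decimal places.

heading to target = atan2(-2−-1, 5−-3) = -0.1244
Δθ = wrap(-0.1244 − -2.3562) = 2.2318; ω₁ = Δθ/dt₁ = 1.1159
distance = √((5−-3)² + (-2−-1)²) = 8.0623; v₂ = distance/dt₂ = 8.0623

ω₁ = 1.1159, v₂ = 8.0623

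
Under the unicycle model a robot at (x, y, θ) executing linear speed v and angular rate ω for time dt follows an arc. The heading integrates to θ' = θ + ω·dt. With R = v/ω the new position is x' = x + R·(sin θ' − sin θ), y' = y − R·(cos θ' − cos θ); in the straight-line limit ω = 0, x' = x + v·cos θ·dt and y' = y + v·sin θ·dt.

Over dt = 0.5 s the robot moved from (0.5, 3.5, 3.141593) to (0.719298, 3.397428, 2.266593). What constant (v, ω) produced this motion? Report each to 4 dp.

v = -0.5000, ω = -1.7500

Δθ = 2.266593 − 3.141593 = -0.875000
ω = Δθ/dt = -0.875000/0.5 = -1.7500
R = Δx/(sin θ' − sin θ) = 0.2857
v = R·ω = 0.2857·-1.7500 = -0.5000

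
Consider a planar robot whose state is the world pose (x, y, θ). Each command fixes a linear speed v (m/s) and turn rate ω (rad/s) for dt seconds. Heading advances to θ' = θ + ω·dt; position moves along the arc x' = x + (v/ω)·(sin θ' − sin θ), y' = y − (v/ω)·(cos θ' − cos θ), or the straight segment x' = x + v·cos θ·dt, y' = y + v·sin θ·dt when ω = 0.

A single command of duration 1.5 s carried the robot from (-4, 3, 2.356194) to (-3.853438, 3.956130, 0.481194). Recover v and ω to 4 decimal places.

v = 0.7500, ω = -1.2500

Δθ = 0.481194 − 2.356194 = -1.875000
ω = Δθ/dt = -1.875000/1.5 = -1.2500
R = −Δy/(cos θ' − cos θ) = -0.6000
v = R·ω = -0.6000·-1.2500 = 0.7500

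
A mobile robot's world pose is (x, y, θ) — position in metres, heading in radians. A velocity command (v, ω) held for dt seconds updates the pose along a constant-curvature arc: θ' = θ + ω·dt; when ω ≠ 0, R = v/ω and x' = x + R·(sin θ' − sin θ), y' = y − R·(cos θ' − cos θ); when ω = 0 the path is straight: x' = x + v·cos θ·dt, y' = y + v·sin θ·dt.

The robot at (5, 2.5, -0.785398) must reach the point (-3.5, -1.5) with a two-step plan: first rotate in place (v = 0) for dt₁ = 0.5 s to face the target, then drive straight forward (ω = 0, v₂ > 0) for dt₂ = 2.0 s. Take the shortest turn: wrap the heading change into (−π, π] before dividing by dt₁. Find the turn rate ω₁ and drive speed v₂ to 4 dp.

heading to target = atan2(-1.5−2.5, -3.5−5) = -2.7018
Δθ = wrap(-2.7018 − -0.7854) = -1.9164; ω₁ = Δθ/dt₁ = -3.8327
distance = √((-3.5−5)² + (-1.5−2.5)²) = 9.3941; v₂ = distance/dt₂ = 4.6971

ω₁ = -3.8327, v₂ = 4.6971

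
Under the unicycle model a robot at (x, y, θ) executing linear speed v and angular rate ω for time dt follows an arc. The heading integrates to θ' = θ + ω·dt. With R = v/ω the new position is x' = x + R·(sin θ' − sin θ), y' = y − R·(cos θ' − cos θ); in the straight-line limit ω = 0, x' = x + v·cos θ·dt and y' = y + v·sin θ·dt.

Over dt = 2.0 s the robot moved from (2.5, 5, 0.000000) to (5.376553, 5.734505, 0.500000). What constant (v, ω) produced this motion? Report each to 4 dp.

Δθ = 0.500000 − 0.000000 = 0.500000
ω = Δθ/dt = 0.500000/2.0 = 0.2500
R = Δx/(sin θ' − sin θ) = 6.0000
v = R·ω = 6.0000·0.2500 = 1.5000

v = 1.5000, ω = 0.2500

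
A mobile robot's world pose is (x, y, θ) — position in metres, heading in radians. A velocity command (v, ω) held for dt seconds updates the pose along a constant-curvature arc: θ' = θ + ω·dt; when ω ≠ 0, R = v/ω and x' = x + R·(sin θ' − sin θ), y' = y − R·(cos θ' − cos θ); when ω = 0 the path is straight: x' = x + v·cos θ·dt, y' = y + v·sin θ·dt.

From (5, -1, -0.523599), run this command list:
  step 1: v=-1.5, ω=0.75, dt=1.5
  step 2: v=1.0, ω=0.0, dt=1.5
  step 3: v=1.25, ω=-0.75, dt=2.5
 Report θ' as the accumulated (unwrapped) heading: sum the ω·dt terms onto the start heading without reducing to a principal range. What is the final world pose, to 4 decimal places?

step 1: θ'=0.6014 (R=-2.0000) → pose (2.8684, -1.0830, 0.6014)
step 2: θ'=0.6014 (straight) → pose (4.1052, -0.2343, 0.6014)
step 3: θ'=-1.2736 (R=-1.6667) → pose (6.6418, -1.1204, -1.2736)

(6.6418, -1.1204, -1.2736)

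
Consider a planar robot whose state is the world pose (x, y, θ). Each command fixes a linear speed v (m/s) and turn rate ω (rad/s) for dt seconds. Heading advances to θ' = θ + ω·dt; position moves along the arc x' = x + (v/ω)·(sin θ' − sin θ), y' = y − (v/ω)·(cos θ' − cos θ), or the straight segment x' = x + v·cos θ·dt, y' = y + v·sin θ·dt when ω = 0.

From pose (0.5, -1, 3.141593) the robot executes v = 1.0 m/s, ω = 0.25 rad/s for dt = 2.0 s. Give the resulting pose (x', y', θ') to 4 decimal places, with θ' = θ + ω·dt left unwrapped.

(-1.4177, -1.4897, 3.6416)

θ' = 3.1416 + 0.25·2.0 = 3.6416
R = v/ω = 1.0/0.25 = 4.0000
x' = 0.5 + 4.0000·(sin 3.6416 − sin 3.1416) = -1.4177
y' = -1 − 4.0000·(cos 3.6416 − cos 3.1416) = -1.4897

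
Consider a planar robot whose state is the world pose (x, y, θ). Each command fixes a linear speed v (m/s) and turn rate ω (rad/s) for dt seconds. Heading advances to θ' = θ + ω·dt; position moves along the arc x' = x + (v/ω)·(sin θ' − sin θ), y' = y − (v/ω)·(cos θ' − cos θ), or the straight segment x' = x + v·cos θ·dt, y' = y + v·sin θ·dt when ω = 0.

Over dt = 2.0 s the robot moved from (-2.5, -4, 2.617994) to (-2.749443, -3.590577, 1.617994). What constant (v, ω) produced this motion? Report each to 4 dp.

Δθ = 1.617994 − 2.617994 = -1.000000
ω = Δθ/dt = -1.000000/2.0 = -0.5000
R = −Δy/(cos θ' − cos θ) = -0.5000
v = R·ω = -0.5000·-0.5000 = 0.2500

v = 0.2500, ω = -0.5000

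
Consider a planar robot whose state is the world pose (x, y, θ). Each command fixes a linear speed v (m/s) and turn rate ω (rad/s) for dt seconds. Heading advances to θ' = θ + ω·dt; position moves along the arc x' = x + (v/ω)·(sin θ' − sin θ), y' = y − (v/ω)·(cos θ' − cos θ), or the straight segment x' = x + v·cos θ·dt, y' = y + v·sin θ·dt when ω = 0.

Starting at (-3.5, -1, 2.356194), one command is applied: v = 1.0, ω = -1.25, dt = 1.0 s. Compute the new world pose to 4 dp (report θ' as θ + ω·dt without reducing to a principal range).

(-3.6495, -0.0759, 1.1062)

θ' = 2.3562 + -1.25·1.0 = 1.1062
R = v/ω = 1.0/-1.25 = -0.8000
x' = -3.5 + -0.8000·(sin 1.1062 − sin 2.3562) = -3.6495
y' = -1 − -0.8000·(cos 1.1062 − cos 2.3562) = -0.0759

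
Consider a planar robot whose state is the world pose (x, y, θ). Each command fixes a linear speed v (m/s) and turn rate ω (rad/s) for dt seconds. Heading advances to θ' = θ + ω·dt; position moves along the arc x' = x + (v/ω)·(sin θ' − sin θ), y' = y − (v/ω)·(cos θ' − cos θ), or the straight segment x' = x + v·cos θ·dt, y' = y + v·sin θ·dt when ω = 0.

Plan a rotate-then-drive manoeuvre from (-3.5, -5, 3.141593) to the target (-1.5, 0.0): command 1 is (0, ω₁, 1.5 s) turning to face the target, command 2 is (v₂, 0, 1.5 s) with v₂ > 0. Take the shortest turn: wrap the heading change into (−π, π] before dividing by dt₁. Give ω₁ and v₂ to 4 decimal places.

ω₁ = -1.3009, v₂ = 3.5901

heading to target = atan2(0−-5, -1.5−-3.5) = 1.1903
Δθ = wrap(1.1903 − 3.1416) = -1.9513; ω₁ = Δθ/dt₁ = -1.3009
distance = √((-1.5−-3.5)² + (0−-5)²) = 5.3852; v₂ = distance/dt₂ = 3.5901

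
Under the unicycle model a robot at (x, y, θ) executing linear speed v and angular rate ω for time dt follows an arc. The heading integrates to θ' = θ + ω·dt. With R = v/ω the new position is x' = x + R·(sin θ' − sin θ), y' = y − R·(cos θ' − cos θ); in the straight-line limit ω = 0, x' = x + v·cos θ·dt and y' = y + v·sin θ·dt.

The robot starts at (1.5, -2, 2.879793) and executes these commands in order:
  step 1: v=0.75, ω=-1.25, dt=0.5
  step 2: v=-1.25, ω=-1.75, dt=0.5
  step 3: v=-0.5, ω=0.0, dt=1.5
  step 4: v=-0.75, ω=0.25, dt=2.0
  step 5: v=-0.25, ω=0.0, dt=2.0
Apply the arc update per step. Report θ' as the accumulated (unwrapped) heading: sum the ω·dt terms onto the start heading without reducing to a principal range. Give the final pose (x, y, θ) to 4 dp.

step 1: θ'=2.2548 (R=-0.6000) → pose (1.1903, -1.7996, 2.2548)
step 2: θ'=1.3798 (R=0.7143) → pose (1.3379, -2.3865, 1.3798)
step 3: θ'=1.3798 (straight) → pose (1.1956, -3.1229, 1.3798)
step 4: θ'=1.8798 (R=-3.0000) → pose (1.2831, -4.6047, 1.8798)
step 5: θ'=1.8798 (straight) → pose (1.4351, -5.0811, 1.8798)

(1.4351, -5.0811, 1.8798)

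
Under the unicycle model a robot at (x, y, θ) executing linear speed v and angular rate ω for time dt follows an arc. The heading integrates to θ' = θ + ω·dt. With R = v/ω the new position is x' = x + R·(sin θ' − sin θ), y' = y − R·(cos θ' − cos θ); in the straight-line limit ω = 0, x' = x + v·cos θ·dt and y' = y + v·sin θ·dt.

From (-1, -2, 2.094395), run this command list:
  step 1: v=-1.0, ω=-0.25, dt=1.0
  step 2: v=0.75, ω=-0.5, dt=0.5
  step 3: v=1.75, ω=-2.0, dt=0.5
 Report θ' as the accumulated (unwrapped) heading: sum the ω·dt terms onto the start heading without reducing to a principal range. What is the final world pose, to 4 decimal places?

step 1: θ'=1.8444 (R=4.0000) → pose (-0.6129, -2.9192, 1.8444)
step 2: θ'=1.5944 (R=-1.5000) → pose (-0.6683, -2.5493, 1.5944)
step 3: θ'=0.5944 (R=-0.8750) → pose (-0.2835, -1.8037, 0.5944)

(-0.2835, -1.8037, 0.5944)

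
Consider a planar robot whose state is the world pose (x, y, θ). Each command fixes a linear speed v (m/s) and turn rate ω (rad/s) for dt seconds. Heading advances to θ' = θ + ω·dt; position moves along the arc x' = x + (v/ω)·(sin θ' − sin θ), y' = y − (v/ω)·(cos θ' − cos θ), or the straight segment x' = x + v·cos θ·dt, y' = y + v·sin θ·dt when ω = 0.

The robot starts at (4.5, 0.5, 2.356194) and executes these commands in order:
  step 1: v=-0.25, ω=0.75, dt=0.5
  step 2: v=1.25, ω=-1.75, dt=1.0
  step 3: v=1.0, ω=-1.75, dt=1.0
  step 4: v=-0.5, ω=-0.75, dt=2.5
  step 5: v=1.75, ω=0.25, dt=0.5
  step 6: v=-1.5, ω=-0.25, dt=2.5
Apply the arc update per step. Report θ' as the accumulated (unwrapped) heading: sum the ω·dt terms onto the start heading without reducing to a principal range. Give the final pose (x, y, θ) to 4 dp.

step 1: θ'=2.7312 (R=-0.3333) → pose (4.6027, 0.4300, 2.7312)
step 2: θ'=0.9812 (R=-0.7143) → pose (4.2940, 1.4822, 0.9812)
step 3: θ'=-0.7688 (R=-0.5714) → pose (5.1663, 1.5752, -0.7688)
step 4: θ'=-2.6438 (R=0.6667) → pose (5.3115, 2.6401, -2.6438)
step 5: θ'=-2.5188 (R=7.0000) → pose (4.5707, 2.1754, -2.5188)
step 6: θ'=-3.1438 (R=6.0000) → pose (8.0838, 3.3018, -3.1438)

(8.0838, 3.3018, -3.1438)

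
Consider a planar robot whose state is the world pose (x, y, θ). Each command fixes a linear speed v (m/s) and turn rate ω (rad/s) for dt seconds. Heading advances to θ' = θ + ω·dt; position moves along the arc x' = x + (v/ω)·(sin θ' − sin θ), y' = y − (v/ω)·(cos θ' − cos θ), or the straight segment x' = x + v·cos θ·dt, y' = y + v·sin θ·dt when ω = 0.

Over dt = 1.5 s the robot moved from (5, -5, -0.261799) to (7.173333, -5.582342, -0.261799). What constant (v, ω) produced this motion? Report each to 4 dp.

Δθ = -0.261799 − -0.261799 = 0.000000
ω = Δθ/dt = 0.000000/1.5 = 0.0000
ω = 0 → v = (Δx·cos θ + Δy·sin θ)/dt = 1.5000

v = 1.5000, ω = 0.0000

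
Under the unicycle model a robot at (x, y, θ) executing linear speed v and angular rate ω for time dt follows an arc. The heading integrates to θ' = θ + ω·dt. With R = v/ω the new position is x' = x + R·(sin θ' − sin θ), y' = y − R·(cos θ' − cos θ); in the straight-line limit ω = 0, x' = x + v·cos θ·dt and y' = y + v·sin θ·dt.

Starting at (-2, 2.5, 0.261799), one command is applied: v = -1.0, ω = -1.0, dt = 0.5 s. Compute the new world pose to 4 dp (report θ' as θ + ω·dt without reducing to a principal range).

(-2.4948, 2.4942, -0.2382)

θ' = 0.2618 + -1.0·0.5 = -0.2382
R = v/ω = -1.0/-1.0 = 1.0000
x' = -2 + 1.0000·(sin -0.2382 − sin 0.2618) = -2.4948
y' = 2.5 − 1.0000·(cos -0.2382 − cos 0.2618) = 2.4942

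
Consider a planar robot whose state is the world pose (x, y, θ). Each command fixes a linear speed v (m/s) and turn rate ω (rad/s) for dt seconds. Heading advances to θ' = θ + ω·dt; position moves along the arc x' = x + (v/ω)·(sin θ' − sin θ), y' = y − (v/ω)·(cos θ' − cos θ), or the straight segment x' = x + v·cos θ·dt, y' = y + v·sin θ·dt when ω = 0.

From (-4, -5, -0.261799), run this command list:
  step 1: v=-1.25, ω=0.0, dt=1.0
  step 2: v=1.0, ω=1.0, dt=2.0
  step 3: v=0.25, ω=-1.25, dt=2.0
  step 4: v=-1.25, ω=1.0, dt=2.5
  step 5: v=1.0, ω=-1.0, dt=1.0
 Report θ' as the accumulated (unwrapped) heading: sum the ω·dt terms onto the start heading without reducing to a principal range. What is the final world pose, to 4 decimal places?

(-5.4096, -3.5724, 0.7382)

step 1: θ'=-0.2618 (straight) → pose (-5.2074, -4.6765, -0.2618)
step 2: θ'=1.7382 (R=1.0000) → pose (-3.9626, -3.5439, 1.7382)
step 3: θ'=-0.7618 (R=-0.2000) → pose (-3.6273, -3.3659, -0.7618)
step 4: θ'=1.7382 (R=-1.2500) → pose (-5.7226, -4.4787, 1.7382)
step 5: θ'=0.7382 (R=-1.0000) → pose (-5.4096, -3.5724, 0.7382)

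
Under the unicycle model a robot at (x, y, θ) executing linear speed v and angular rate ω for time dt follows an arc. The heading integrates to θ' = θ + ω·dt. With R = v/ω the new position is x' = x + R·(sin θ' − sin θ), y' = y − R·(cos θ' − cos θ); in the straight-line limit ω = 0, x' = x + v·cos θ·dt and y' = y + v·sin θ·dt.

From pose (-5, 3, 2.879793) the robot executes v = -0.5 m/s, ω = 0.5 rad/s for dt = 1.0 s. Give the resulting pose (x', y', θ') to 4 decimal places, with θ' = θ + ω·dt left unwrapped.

θ' = 2.8798 + 0.5·1.0 = 3.3798
R = v/ω = -0.5/0.5 = -1.0000
x' = -5 + -1.0000·(sin 3.3798 − sin 2.8798) = -4.5052
y' = 3 − -1.0000·(cos 3.3798 − cos 2.8798) = 2.9942

(-4.5052, 2.9942, 3.3798)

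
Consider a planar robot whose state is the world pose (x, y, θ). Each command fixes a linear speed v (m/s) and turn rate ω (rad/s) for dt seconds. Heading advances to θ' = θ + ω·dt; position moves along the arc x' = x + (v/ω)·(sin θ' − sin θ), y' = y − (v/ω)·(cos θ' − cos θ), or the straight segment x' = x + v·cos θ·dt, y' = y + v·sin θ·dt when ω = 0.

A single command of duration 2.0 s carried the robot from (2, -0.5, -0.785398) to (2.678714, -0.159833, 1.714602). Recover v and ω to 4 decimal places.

Δθ = 1.714602 − -0.785398 = 2.500000
ω = Δθ/dt = 2.500000/2.0 = 1.2500
R = Δx/(sin θ' − sin θ) = 0.4000
v = R·ω = 0.4000·1.2500 = 0.5000

v = 0.5000, ω = 1.2500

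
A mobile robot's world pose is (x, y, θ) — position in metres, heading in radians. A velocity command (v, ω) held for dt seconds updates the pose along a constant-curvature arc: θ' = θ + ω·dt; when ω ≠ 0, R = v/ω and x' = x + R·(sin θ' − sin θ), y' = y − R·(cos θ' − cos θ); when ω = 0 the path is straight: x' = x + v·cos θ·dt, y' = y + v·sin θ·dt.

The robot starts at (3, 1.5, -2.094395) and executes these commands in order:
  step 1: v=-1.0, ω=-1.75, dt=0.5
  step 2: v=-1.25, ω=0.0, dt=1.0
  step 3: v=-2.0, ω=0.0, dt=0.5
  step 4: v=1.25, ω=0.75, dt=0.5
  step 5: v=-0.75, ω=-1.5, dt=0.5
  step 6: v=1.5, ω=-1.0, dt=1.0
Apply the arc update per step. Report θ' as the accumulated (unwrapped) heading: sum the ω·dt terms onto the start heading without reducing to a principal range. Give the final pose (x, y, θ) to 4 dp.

step 1: θ'=-2.9694 (R=0.5714) → pose (3.3970, 1.7773, -2.9694)
step 2: θ'=-2.9694 (straight) → pose (4.6285, 1.9914, -2.9694)
step 3: θ'=-2.9694 (straight) → pose (5.6137, 2.1628, -2.9694)
step 4: θ'=-2.5944 (R=1.6667) → pose (5.0321, 1.9441, -2.5944)
step 5: θ'=-3.3444 (R=0.5000) → pose (5.3930, 2.0068, -3.3444)
step 6: θ'=-4.3444 (R=-1.5000) → pose (4.2955, 2.9365, -4.3444)

(4.2955, 2.9365, -4.3444)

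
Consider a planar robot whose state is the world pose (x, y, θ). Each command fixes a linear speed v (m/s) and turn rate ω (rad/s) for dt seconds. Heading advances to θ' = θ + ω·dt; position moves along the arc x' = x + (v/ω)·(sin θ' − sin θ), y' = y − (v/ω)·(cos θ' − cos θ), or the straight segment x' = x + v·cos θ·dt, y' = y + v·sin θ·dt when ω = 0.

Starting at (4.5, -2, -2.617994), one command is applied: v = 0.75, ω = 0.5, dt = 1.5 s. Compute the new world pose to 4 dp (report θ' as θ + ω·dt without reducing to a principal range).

(3.8158, -2.8598, -1.8680)

θ' = -2.6180 + 0.5·1.5 = -1.8680
R = v/ω = 0.75/0.5 = 1.5000
x' = 4.5 + 1.5000·(sin -1.8680 − sin -2.6180) = 3.8158
y' = -2 − 1.5000·(cos -1.8680 − cos -2.6180) = -2.8598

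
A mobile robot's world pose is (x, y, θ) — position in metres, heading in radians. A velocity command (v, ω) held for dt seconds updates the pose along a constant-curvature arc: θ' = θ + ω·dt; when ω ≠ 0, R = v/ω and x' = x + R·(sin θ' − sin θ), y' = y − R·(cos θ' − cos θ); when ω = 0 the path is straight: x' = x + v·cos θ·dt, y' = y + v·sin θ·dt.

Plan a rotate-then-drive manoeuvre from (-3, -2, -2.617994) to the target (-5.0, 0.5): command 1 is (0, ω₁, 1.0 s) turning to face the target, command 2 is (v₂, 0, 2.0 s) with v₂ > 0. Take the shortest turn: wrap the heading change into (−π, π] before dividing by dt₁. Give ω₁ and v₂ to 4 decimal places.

heading to target = atan2(0.5−-2, -5−-3) = 2.2455
Δθ = wrap(2.2455 − -2.6180) = -1.4197; ω₁ = Δθ/dt₁ = -1.4197
distance = √((-5−-3)² + (0.5−-2)²) = 3.2016; v₂ = distance/dt₂ = 1.6008

ω₁ = -1.4197, v₂ = 1.6008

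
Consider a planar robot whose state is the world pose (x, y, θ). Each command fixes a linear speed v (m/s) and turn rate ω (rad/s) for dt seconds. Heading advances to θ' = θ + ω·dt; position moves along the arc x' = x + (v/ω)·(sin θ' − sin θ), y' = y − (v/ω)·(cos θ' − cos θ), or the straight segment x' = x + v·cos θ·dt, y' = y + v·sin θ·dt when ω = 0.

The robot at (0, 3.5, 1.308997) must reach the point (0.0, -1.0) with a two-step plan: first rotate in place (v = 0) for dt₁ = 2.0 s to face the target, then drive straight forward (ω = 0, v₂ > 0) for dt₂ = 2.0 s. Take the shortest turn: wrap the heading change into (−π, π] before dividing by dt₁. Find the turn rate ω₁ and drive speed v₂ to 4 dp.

heading to target = atan2(-1−3.5, 0−0) = -1.5708
Δθ = wrap(-1.5708 − 1.3090) = -2.8798; ω₁ = Δθ/dt₁ = -1.4399
distance = √((0−0)² + (-1−3.5)²) = 4.5000; v₂ = distance/dt₂ = 2.2500

ω₁ = -1.4399, v₂ = 2.2500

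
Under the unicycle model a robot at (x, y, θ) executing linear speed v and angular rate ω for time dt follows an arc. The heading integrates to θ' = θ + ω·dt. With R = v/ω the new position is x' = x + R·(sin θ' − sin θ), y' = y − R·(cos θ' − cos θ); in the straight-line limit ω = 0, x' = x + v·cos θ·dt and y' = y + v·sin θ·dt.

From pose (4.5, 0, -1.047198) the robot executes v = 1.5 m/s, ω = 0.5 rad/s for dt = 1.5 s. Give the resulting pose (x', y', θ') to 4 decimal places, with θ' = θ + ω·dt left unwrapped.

(6.2196, -1.3685, -0.2972)

θ' = -1.0472 + 0.5·1.5 = -0.2972
R = v/ω = 1.5/0.5 = 3.0000
x' = 4.5 + 3.0000·(sin -0.2972 − sin -1.0472) = 6.2196
y' = 0 − 3.0000·(cos -0.2972 − cos -1.0472) = -1.3685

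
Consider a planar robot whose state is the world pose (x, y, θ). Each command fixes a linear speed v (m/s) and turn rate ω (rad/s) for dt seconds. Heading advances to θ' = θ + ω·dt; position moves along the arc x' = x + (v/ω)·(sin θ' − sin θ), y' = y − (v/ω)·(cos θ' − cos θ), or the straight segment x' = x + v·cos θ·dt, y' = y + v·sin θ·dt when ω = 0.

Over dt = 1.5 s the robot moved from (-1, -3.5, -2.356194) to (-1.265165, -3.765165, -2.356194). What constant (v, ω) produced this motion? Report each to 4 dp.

Δθ = -2.356194 − -2.356194 = 0.000000
ω = Δθ/dt = 0.000000/1.5 = 0.0000
ω = 0 → v = (Δx·cos θ + Δy·sin θ)/dt = 0.2500

v = 0.2500, ω = 0.0000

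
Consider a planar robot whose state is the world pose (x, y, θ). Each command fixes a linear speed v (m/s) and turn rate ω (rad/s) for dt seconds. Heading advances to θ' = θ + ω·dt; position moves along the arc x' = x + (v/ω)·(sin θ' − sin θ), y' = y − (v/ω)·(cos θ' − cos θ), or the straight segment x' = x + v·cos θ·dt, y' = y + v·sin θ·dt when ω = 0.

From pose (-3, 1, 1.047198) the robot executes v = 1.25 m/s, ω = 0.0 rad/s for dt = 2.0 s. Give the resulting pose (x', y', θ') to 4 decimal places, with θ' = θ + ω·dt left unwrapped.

(-1.7500, 3.1651, 1.0472)

θ' = 1.0472 + 0.0·2.0 = 1.0472
ω = 0 → straight: x' = -3 + 1.25·cos(1.0472)·2.0 = -1.7500
y' = 1 + 1.25·sin(1.0472)·2.0 = 3.1651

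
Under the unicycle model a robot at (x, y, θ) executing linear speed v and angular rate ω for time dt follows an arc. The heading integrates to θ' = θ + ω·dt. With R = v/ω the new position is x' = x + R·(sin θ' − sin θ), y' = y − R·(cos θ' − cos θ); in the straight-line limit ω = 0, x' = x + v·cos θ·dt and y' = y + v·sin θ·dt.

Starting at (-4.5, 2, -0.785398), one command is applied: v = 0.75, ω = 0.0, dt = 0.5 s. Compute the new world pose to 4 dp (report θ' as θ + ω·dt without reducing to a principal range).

θ' = -0.7854 + 0.0·0.5 = -0.7854
ω = 0 → straight: x' = -4.5 + 0.75·cos(-0.7854)·0.5 = -4.2348
y' = 2 + 0.75·sin(-0.7854)·0.5 = 1.7348

(-4.2348, 1.7348, -0.7854)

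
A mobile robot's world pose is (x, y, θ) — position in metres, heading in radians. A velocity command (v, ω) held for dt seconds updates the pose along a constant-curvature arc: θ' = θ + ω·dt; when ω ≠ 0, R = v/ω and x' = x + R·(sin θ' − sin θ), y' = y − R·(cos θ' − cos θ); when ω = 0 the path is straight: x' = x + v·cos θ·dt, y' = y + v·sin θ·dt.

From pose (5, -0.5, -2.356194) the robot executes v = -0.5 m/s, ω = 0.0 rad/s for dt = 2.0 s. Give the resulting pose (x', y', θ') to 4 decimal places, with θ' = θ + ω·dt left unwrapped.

θ' = -2.3562 + 0.0·2.0 = -2.3562
ω = 0 → straight: x' = 5 + -0.5·cos(-2.3562)·2.0 = 5.7071
y' = -0.5 + -0.5·sin(-2.3562)·2.0 = 0.2071

(5.7071, 0.2071, -2.3562)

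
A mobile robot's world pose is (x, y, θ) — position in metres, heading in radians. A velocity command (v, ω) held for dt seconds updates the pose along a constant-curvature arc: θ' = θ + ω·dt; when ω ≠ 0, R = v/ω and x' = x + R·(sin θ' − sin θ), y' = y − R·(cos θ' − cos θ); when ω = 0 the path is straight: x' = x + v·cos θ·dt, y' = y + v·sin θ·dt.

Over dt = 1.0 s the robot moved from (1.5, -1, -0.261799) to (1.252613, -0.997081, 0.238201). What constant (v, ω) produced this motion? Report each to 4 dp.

v = -0.2500, ω = 0.5000

Δθ = 0.238201 − -0.261799 = 0.500000
ω = Δθ/dt = 0.500000/1.0 = 0.5000
R = Δx/(sin θ' − sin θ) = -0.5000
v = R·ω = -0.5000·0.5000 = -0.2500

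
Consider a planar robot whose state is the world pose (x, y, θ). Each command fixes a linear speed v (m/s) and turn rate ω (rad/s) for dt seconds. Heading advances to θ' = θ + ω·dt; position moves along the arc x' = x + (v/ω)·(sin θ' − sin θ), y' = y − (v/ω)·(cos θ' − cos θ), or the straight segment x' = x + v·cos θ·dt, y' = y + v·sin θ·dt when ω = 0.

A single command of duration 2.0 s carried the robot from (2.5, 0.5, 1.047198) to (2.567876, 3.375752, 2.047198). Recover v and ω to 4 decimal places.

v = 1.5000, ω = 0.5000

Δθ = 2.047198 − 1.047198 = 1.000000
ω = Δθ/dt = 1.000000/2.0 = 0.5000
R = −Δy/(cos θ' − cos θ) = 3.0000
v = R·ω = 3.0000·0.5000 = 1.5000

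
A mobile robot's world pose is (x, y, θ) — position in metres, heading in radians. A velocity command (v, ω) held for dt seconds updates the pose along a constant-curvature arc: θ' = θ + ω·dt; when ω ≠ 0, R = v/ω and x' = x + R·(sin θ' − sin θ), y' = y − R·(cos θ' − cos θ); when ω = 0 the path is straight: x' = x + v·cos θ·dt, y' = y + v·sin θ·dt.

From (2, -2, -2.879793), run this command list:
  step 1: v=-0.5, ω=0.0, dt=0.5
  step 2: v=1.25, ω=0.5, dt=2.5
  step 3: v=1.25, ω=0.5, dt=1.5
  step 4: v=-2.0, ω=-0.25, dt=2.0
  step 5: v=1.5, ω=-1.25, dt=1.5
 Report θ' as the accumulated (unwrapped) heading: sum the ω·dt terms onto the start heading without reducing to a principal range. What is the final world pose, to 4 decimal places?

(-2.0414, -3.7838, -3.2548)

step 1: θ'=-2.8798 (straight) → pose (2.2415, -1.9353, -2.8798)
step 2: θ'=-1.6298 (R=2.5000) → pose (0.3929, -4.2027, -1.6298)
step 3: θ'=-0.8798 (R=2.5000) → pose (0.9620, -5.9434, -0.8798)
step 4: θ'=-1.3798 (R=8.0000) → pose (-0.7276, -2.3637, -1.3798)
step 5: θ'=-3.2548 (R=-1.2000) → pose (-2.0414, -3.7838, -3.2548)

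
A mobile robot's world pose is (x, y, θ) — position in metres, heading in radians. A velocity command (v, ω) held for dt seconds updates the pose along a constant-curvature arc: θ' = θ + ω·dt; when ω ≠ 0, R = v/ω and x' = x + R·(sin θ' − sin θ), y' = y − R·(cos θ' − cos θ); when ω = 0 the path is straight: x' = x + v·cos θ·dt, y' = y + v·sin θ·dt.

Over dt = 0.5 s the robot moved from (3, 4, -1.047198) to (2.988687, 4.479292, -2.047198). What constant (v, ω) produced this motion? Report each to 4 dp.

Δθ = -2.047198 − -1.047198 = -1.000000
ω = Δθ/dt = -1.000000/0.5 = -2.0000
R = −Δy/(cos θ' − cos θ) = 0.5000
v = R·ω = 0.5000·-2.0000 = -1.0000

v = -1.0000, ω = -2.0000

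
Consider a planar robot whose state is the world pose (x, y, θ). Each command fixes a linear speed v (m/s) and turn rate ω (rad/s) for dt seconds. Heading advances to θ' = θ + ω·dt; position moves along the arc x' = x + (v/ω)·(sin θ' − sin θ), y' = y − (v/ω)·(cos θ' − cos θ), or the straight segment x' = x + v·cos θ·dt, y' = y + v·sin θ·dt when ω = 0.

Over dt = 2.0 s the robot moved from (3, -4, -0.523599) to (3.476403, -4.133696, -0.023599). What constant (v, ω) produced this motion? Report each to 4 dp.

v = 0.2500, ω = 0.2500

Δθ = -0.023599 − -0.523599 = 0.500000
ω = Δθ/dt = 0.500000/2.0 = 0.2500
R = Δx/(sin θ' − sin θ) = 1.0000
v = R·ω = 1.0000·0.2500 = 0.2500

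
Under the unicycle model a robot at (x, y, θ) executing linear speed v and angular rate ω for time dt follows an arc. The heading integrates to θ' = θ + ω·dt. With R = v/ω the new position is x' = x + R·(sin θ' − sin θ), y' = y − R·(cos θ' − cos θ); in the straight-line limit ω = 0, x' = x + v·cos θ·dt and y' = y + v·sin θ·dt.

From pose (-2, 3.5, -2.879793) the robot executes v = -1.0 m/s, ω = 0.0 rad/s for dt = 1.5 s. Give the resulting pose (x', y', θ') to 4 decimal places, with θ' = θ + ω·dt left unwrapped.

(-0.5511, 3.8882, -2.8798)

θ' = -2.8798 + 0.0·1.5 = -2.8798
ω = 0 → straight: x' = -2 + -1.0·cos(-2.8798)·1.5 = -0.5511
y' = 3.5 + -1.0·sin(-2.8798)·1.5 = 3.8882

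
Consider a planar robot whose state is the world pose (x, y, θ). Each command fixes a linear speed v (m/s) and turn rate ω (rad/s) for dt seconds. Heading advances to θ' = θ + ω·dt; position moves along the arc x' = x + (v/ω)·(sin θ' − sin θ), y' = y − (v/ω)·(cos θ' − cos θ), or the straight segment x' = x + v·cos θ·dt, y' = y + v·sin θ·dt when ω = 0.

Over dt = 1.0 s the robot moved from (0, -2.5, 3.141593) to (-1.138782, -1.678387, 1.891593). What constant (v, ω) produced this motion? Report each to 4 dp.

Δθ = 1.891593 − 3.141593 = -1.250000
ω = Δθ/dt = -1.250000/1.0 = -1.2500
R = Δx/(sin θ' − sin θ) = -1.2000
v = R·ω = -1.2000·-1.2500 = 1.5000

v = 1.5000, ω = -1.2500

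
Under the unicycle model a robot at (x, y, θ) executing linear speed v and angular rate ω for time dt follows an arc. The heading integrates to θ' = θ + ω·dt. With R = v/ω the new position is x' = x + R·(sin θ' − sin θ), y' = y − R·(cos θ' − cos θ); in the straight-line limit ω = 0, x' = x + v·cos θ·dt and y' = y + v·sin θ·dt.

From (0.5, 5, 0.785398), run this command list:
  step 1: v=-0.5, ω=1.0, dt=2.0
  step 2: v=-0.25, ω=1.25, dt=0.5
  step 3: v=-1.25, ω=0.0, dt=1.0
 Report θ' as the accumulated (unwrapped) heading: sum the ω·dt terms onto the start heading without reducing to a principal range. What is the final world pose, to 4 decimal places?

step 1: θ'=2.7854 (R=-0.5000) → pose (0.6792, 4.1778, 2.7854)
step 2: θ'=3.4104 (R=-0.2000) → pose (0.8021, 4.1725, 3.4104)
step 3: θ'=3.4104 (straight) → pose (2.0072, 4.5044, 3.4104)

(2.0072, 4.5044, 3.4104)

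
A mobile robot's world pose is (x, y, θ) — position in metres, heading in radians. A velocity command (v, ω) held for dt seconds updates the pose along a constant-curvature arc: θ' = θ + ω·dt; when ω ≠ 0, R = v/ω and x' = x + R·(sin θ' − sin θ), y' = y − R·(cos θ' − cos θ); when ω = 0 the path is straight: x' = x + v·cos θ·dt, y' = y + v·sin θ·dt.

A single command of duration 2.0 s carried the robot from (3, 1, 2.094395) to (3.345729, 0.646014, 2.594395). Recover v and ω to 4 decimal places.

v = -0.2500, ω = 0.2500

Δθ = 2.594395 − 2.094395 = 0.500000
ω = Δθ/dt = 0.500000/2.0 = 0.2500
R = −Δy/(cos θ' − cos θ) = -1.0000
v = R·ω = -1.0000·0.2500 = -0.2500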